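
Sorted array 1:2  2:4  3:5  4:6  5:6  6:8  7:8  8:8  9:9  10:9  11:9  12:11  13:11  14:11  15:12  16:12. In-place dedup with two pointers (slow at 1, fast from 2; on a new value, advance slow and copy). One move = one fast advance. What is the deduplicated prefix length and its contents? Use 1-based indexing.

length 8; prefix = [2, 4, 5, 6, 8, 9, 11, 12]

(s=1,f=2) a[fast]=4≠a[slow]=2 write a[2]=4 → slow++,fast++
(s=2,f=3) a[fast]=5≠a[slow]=4 write a[3]=5 → slow++,fast++
(s=3,f=4) a[fast]=6≠a[slow]=5 write a[4]=6 → slow++,fast++
(s=4,f=5) a[fast]=6=a[slow] dup → fast++
(s=4,f=6) a[fast]=8≠a[slow]=6 write a[5]=8 → slow++,fast++
(s=5,f=7) a[fast]=8=a[slow] dup → fast++
(s=5,f=8) a[fast]=8=a[slow] dup → fast++
(s=5,f=9) a[fast]=9≠a[slow]=8 write a[6]=9 → slow++,fast++
(s=6,f=10) a[fast]=9=a[slow] dup → fast++
(s=6,f=11) a[fast]=9=a[slow] dup → fast++
(s=6,f=12) a[fast]=11≠a[slow]=9 write a[7]=11 → slow++,fast++
(s=7,f=13) a[fast]=11=a[slow] dup → fast++
(s=7,f=14) a[fast]=11=a[slow] dup → fast++
(s=7,f=15) a[fast]=12≠a[slow]=11 write a[8]=12 → slow++,fast++
(s=8,f=16) a[fast]=12=a[slow] dup → fast++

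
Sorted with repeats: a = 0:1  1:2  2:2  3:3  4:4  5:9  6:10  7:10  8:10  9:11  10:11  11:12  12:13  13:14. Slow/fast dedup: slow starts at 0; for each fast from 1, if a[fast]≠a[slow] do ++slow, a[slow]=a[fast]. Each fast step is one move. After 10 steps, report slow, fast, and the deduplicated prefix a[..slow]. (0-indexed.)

slow=6, fast=11, prefix=[1, 2, 3, 4, 9, 10, 11]

(s=0,f=1) a[fast]=2≠a[slow]=1 write a[1]=2 → slow++,fast++
(s=1,f=2) a[fast]=2=a[slow] dup → fast++
(s=1,f=3) a[fast]=3≠a[slow]=2 write a[2]=3 → slow++,fast++
(s=2,f=4) a[fast]=4≠a[slow]=3 write a[3]=4 → slow++,fast++
(s=3,f=5) a[fast]=9≠a[slow]=4 write a[4]=9 → slow++,fast++
(s=4,f=6) a[fast]=10≠a[slow]=9 write a[5]=10 → slow++,fast++
(s=5,f=7) a[fast]=10=a[slow] dup → fast++
(s=5,f=8) a[fast]=10=a[slow] dup → fast++
(s=5,f=9) a[fast]=11≠a[slow]=10 write a[6]=11 → slow++,fast++
(s=6,f=10) a[fast]=11=a[slow] dup → fast++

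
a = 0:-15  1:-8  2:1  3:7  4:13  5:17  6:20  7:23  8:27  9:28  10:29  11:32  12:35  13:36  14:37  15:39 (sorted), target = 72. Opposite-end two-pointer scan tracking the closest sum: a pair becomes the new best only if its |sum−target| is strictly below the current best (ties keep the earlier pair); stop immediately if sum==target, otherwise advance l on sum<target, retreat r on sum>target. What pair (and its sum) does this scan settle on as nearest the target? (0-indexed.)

pair (35, 37) with sum 72 (|Δ|=0)

l=0 r=15: -15+39=24 d=48 *, l++
l=1 r=15: -8+39=31 d=41 *, l++
l=2 r=15: 1+39=40 d=32 *, l++
l=3 r=15: 7+39=46 d=26 *, l++
l=4 r=15: 13+39=52 d=20 *, l++
l=5 r=15: 17+39=56 d=16 *, l++
l=6 r=15: 20+39=59 d=13 *, l++
l=7 r=15: 23+39=62 d=10 *, l++
l=8 r=15: 27+39=66 d=6 *, l++
l=9 r=15: 28+39=67 d=5 *, l++
l=10 r=15: 29+39=68 d=4 *, l++
l=11 r=15: 32+39=71 d=1 *, l++
l=12 r=15: 35+39=74 d=2, r--
l=12 r=14: 35+37=72 d=0 *, stop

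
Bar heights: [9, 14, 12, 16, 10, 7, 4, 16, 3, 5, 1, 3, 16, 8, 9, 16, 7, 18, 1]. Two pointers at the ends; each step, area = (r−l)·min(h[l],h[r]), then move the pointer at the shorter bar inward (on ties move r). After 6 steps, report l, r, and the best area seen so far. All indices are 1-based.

l=1 r=19: min(9,1)*18=18 best=18 *, r--
l=1 r=18: min(9,18)*17=153 best=153 *, l++
l=2 r=18: min(14,18)*16=224 best=224 *, l++
l=3 r=18: min(12,18)*15=180 best=224, l++
l=4 r=18: min(16,18)*14=224 best=224, l++
l=5 r=18: min(10,18)*13=130 best=224, l++

l=6, r=18, best area=224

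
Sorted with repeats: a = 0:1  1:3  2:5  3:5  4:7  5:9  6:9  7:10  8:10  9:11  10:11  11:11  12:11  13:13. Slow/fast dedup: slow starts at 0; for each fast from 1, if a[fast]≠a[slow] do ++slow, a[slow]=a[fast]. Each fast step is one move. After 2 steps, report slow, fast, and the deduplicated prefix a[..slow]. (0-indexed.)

slow=0 fast=1: a[fast]=3≠a[slow]=1 write a[1]=3, slow++,fast++
slow=1 fast=2: a[fast]=5≠a[slow]=3 write a[2]=5, slow++,fast++

slow=2, fast=3, prefix=[1, 3, 5]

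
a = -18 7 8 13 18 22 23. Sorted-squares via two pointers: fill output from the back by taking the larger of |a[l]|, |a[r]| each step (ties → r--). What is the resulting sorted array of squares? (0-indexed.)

[0,6] |-18|<=|23| out[6]=529 → r--
[0,5] |-18|<=|22| out[5]=484 → r--
[0,4] |-18|<=|18| out[4]=324 → r--
[0,3] |-18|>|13| out[3]=324 → l++
[1,3] |7|<=|13| out[2]=169 → r--
[1,2] |7|<=|8| out[1]=64 → r--
[1,1] |7|<=|7| out[0]=49 → r--

[49, 64, 169, 324, 324, 484, 529]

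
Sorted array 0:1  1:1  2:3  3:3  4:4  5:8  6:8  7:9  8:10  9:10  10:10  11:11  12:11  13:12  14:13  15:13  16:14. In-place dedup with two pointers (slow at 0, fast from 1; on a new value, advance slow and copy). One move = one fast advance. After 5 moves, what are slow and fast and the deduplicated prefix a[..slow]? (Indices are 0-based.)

slow=0 fast=1: a[fast]=1=a[slow] dup, fast++
slow=0 fast=2: a[fast]=3≠a[slow]=1 write a[1]=3, slow++,fast++
slow=1 fast=3: a[fast]=3=a[slow] dup, fast++
slow=1 fast=4: a[fast]=4≠a[slow]=3 write a[2]=4, slow++,fast++
slow=2 fast=5: a[fast]=8≠a[slow]=4 write a[3]=8, slow++,fast++

slow=3, fast=6, prefix=[1, 3, 4, 8]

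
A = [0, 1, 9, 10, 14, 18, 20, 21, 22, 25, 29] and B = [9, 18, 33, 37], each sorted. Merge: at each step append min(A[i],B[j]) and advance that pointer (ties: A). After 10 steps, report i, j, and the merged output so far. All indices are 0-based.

i=8, j=2, merged so far=[0, 1, 9, 9, 10, 14, 18, 18, 20, 21]

[i=0,j=0] A[i]=0<=B[j]=9 take 0 → i++
[i=1,j=0] A[i]=1<=B[j]=9 take 1 → i++
[i=2,j=0] A[i]=9<=B[j]=9 take 9 → i++
[i=3,j=0] A[i]=10>B[j]=9 take 9 → j++
[i=3,j=1] A[i]=10<=B[j]=18 take 10 → i++
[i=4,j=1] A[i]=14<=B[j]=18 take 14 → i++
[i=5,j=1] A[i]=18<=B[j]=18 take 18 → i++
[i=6,j=1] A[i]=20>B[j]=18 take 18 → j++
[i=6,j=2] A[i]=20<=B[j]=33 take 20 → i++
[i=7,j=2] A[i]=21<=B[j]=33 take 21 → i++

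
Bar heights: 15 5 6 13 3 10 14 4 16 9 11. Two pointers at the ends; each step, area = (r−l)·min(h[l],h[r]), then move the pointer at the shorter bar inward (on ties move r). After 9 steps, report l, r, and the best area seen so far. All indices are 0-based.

[0,10] min(15,11)*10=110 best=110 * → r--
[0,9] min(15,9)*9=81 best=110 → r--
[0,8] min(15,16)*8=120 best=120 * → l++
[1,8] min(5,16)*7=35 best=120 → l++
[2,8] min(6,16)*6=36 best=120 → l++
[3,8] min(13,16)*5=65 best=120 → l++
[4,8] min(3,16)*4=12 best=120 → l++
[5,8] min(10,16)*3=30 best=120 → l++
[6,8] min(14,16)*2=28 best=120 → l++

l=7, r=8, best area=120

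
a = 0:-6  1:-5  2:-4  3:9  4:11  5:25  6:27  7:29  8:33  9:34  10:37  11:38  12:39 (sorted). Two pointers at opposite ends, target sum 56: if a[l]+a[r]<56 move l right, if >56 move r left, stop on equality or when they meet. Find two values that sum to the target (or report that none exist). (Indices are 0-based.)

l=0 r=12: -6+39=33 <56, l++
l=1 r=12: -5+39=34 <56, l++
l=2 r=12: -4+39=35 <56, l++
l=3 r=12: 9+39=48 <56, l++
l=4 r=12: 11+39=50 <56, l++
l=5 r=12: 25+39=64 >56, r--
l=5 r=11: 25+38=63 >56, r--
l=5 r=10: 25+37=62 >56, r--
l=5 r=9: 25+34=59 >56, r--
l=5 r=8: 25+33=58 >56, r--
l=5 r=7: 25+29=54 <56, l++
l=6 r=7: 27+29=56, found

(27, 29)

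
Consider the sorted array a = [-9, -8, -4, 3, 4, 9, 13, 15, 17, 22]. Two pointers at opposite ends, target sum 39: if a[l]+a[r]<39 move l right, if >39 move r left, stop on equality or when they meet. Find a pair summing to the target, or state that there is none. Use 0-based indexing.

(17, 22)

[0,9] -9+22=13 <39 → l++
[1,9] -8+22=14 <39 → l++
[2,9] -4+22=18 <39 → l++
[3,9] 3+22=25 <39 → l++
[4,9] 4+22=26 <39 → l++
[5,9] 9+22=31 <39 → l++
[6,9] 13+22=35 <39 → l++
[7,9] 15+22=37 <39 → l++
[8,9] 17+22=39 → found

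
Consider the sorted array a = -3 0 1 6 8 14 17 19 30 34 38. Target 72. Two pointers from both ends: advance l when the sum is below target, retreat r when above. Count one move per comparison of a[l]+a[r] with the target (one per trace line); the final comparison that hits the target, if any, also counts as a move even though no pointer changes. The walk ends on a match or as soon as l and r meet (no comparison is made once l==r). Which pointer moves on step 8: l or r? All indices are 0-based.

l

[0,10] -3+38=35 <72 → l++
[1,10] 0+38=38 <72 → l++
[2,10] 1+38=39 <72 → l++
[3,10] 6+38=44 <72 → l++
[4,10] 8+38=46 <72 → l++
[5,10] 14+38=52 <72 → l++
[6,10] 17+38=55 <72 → l++
[7,10] 19+38=57 <72 → l++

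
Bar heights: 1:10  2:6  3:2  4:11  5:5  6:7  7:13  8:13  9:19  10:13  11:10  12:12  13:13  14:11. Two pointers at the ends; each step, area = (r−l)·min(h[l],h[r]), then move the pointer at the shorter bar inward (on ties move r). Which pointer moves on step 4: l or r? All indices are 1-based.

[1,14] min(10,11)*13=130 best=130 * → l++
[2,14] min(6,11)*12=72 best=130 → l++
[3,14] min(2,11)*11=22 best=130 → l++
[4,14] min(11,11)*10=110 best=130 → r--

r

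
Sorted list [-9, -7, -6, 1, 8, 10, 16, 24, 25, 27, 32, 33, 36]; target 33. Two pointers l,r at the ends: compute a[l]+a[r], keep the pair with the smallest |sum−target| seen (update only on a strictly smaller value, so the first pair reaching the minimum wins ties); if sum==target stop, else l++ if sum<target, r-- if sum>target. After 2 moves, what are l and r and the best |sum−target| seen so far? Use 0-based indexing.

l=0 r=12: -9+36=27 d=6 *, l++
l=1 r=12: -7+36=29 d=4 *, l++

l=2, r=12, best |Δ|=4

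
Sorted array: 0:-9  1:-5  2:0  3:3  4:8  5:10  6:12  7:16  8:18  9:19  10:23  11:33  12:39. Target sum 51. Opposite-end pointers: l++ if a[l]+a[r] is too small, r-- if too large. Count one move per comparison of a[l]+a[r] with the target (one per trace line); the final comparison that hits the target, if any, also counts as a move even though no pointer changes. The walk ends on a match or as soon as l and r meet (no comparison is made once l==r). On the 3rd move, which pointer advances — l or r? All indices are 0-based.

[0,12] -9+39=30 <51 → l++
[1,12] -5+39=34 <51 → l++
[2,12] 0+39=39 <51 → l++

l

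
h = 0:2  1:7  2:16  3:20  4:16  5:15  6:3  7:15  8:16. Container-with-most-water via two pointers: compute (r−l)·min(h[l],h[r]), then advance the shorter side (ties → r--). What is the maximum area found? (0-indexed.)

max area = 96

[0,8] min(2,16)*8=16 best=16 * → l++
[1,8] min(7,16)*7=49 best=49 * → l++
[2,8] min(16,16)*6=96 best=96 * → r--
[2,7] min(16,15)*5=75 best=96 → r--
[2,6] min(16,3)*4=12 best=96 → r--
[2,5] min(16,15)*3=45 best=96 → r--
[2,4] min(16,16)*2=32 best=96 → r--
[2,3] min(16,20)*1=16 best=96 → l++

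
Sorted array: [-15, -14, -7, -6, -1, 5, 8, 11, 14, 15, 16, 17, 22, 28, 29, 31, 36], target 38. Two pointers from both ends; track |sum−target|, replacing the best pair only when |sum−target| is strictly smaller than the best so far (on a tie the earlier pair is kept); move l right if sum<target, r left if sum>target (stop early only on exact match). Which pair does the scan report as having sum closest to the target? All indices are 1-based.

l=1 r=17: -15+36=21 d=17 *, l++
l=2 r=17: -14+36=22 d=16 *, l++
l=3 r=17: -7+36=29 d=9 *, l++
l=4 r=17: -6+36=30 d=8 *, l++
l=5 r=17: -1+36=35 d=3 *, l++
l=6 r=17: 5+36=41 d=3, r--
l=6 r=16: 5+31=36 d=2 *, l++
l=7 r=16: 8+31=39 d=1 *, r--
l=7 r=15: 8+29=37 d=1, l++
l=8 r=15: 11+29=40 d=2, r--
l=8 r=14: 11+28=39 d=1, r--
l=8 r=13: 11+22=33 d=5, l++
l=9 r=13: 14+22=36 d=2, l++
l=10 r=13: 15+22=37 d=1, l++
l=11 r=13: 16+22=38 d=0 *, stop

pair (16, 22) with sum 38 (|Δ|=0)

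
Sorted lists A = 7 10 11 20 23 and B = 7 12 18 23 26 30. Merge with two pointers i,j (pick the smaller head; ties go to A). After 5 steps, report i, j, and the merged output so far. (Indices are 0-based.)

i=0 j=0: A[i]=7<=B[j]=7 take 7, i++
i=1 j=0: A[i]=10>B[j]=7 take 7, j++
i=1 j=1: A[i]=10<=B[j]=12 take 10, i++
i=2 j=1: A[i]=11<=B[j]=12 take 11, i++
i=3 j=1: A[i]=20>B[j]=12 take 12, j++

i=3, j=2, merged so far=[7, 7, 10, 11, 12]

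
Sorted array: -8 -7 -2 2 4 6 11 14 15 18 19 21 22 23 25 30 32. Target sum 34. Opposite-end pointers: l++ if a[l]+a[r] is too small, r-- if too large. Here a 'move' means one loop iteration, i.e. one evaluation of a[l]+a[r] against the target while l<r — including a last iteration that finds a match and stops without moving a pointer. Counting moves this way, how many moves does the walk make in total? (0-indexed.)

[0,16] -8+32=24 <34 → l++
[1,16] -7+32=25 <34 → l++
[2,16] -2+32=30 <34 → l++
[3,16] 2+32=34 → found

4 moves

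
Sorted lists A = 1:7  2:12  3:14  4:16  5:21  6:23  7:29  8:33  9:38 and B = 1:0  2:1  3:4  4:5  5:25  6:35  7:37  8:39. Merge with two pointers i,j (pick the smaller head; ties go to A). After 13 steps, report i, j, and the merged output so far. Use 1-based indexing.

i=1 j=1: A[i]=7>B[j]=0 take 0, j++
i=1 j=2: A[i]=7>B[j]=1 take 1, j++
i=1 j=3: A[i]=7>B[j]=4 take 4, j++
i=1 j=4: A[i]=7>B[j]=5 take 5, j++
i=1 j=5: A[i]=7<=B[j]=25 take 7, i++
i=2 j=5: A[i]=12<=B[j]=25 take 12, i++
i=3 j=5: A[i]=14<=B[j]=25 take 14, i++
i=4 j=5: A[i]=16<=B[j]=25 take 16, i++
i=5 j=5: A[i]=21<=B[j]=25 take 21, i++
i=6 j=5: A[i]=23<=B[j]=25 take 23, i++
i=7 j=5: A[i]=29>B[j]=25 take 25, j++
i=7 j=6: A[i]=29<=B[j]=35 take 29, i++
i=8 j=6: A[i]=33<=B[j]=35 take 33, i++

i=9, j=6, merged so far=[0, 1, 4, 5, 7, 12, 14, 16, 21, 23, 25, 29, 33]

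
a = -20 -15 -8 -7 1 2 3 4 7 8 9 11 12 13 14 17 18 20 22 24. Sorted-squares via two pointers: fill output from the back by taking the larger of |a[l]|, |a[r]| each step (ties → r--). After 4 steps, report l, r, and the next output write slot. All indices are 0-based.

l=1, r=16, next write slot=15

l=0 r=19: |-20|<=|24| out[19]=576, r--
l=0 r=18: |-20|<=|22| out[18]=484, r--
l=0 r=17: |-20|<=|20| out[17]=400, r--
l=0 r=16: |-20|>|18| out[16]=400, l++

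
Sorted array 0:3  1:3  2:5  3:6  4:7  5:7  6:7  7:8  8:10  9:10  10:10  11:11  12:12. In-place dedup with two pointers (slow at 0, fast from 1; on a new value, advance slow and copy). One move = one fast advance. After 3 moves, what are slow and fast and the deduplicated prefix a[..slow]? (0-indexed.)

slow=2, fast=4, prefix=[3, 5, 6]

(s=0,f=1) a[fast]=3=a[slow] dup → fast++
(s=0,f=2) a[fast]=5≠a[slow]=3 write a[1]=5 → slow++,fast++
(s=1,f=3) a[fast]=6≠a[slow]=5 write a[2]=6 → slow++,fast++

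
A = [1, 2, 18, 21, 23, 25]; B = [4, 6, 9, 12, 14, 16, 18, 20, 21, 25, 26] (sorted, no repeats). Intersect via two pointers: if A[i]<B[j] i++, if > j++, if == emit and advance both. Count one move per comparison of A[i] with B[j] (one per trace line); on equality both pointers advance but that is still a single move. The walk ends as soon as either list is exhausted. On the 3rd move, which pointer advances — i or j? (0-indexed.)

[i=0,j=0] 1<4 → i++
[i=1,j=0] 2<4 → i++
[i=2,j=0] 18>4 → j++

j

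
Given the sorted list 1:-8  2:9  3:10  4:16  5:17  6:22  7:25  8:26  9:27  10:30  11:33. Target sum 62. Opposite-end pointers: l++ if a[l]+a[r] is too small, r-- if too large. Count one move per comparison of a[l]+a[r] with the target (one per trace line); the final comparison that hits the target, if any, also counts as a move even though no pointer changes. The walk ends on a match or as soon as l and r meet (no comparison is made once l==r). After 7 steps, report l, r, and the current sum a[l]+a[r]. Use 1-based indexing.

[1,11] -8+33=25 <62 → l++
[2,11] 9+33=42 <62 → l++
[3,11] 10+33=43 <62 → l++
[4,11] 16+33=49 <62 → l++
[5,11] 17+33=50 <62 → l++
[6,11] 22+33=55 <62 → l++
[7,11] 25+33=58 <62 → l++

l=8, r=11, sum=59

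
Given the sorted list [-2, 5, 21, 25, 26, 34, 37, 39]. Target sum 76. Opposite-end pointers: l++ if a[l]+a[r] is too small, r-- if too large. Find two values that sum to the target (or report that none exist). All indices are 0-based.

l=0 r=7: -2+39=37 <76, l++
l=1 r=7: 5+39=44 <76, l++
l=2 r=7: 21+39=60 <76, l++
l=3 r=7: 25+39=64 <76, l++
l=4 r=7: 26+39=65 <76, l++
l=5 r=7: 34+39=73 <76, l++
l=6 r=7: 37+39=76, found

(37, 39)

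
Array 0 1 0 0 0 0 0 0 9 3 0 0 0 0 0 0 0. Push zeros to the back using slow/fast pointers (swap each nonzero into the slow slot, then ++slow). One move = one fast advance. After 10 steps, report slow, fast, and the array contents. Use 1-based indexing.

slow=4, fast=11, a=[1, 9, 3, 0, 0, 0, 0, 0, 0, 0, 0, 0, 0, 0, 0, 0, 0]

slow=1 fast=1: a[fast]=0, fast++
slow=1 fast=2: a[fast]=1≠0 swap→a[1]=1, slow++,fast++
slow=2 fast=3: a[fast]=0, fast++
slow=2 fast=4: a[fast]=0, fast++
slow=2 fast=5: a[fast]=0, fast++
slow=2 fast=6: a[fast]=0, fast++
slow=2 fast=7: a[fast]=0, fast++
slow=2 fast=8: a[fast]=0, fast++
slow=2 fast=9: a[fast]=9≠0 swap→a[2]=9, slow++,fast++
slow=3 fast=10: a[fast]=3≠0 swap→a[3]=3, slow++,fast++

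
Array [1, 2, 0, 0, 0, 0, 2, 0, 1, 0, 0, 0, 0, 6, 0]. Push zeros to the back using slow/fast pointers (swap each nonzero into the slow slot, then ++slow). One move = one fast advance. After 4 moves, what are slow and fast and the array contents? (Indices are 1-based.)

(s=1,f=1) a[fast]=1≠0 swap→a[1]=1 → slow++,fast++
(s=2,f=2) a[fast]=2≠0 swap→a[2]=2 → slow++,fast++
(s=3,f=3) a[fast]=0 → fast++
(s=3,f=4) a[fast]=0 → fast++

slow=3, fast=5, a=[1, 2, 0, 0, 0, 0, 2, 0, 1, 0, 0, 0, 0, 6, 0]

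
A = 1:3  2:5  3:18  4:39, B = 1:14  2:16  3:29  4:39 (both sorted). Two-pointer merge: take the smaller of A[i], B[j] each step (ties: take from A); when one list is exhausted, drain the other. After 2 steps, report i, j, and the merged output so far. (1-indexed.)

[i=1,j=1] A[i]=3<=B[j]=14 take 3 → i++
[i=2,j=1] A[i]=5<=B[j]=14 take 5 → i++

i=3, j=1, merged so far=[3, 5]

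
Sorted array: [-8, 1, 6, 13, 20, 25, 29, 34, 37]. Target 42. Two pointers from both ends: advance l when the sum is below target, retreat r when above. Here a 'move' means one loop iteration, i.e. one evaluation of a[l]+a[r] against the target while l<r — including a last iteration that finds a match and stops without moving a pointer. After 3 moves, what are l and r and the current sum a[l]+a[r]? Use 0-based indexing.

[0,8] -8+37=29 <42 → l++
[1,8] 1+37=38 <42 → l++
[2,8] 6+37=43 >42 → r--

l=2, r=7, sum=40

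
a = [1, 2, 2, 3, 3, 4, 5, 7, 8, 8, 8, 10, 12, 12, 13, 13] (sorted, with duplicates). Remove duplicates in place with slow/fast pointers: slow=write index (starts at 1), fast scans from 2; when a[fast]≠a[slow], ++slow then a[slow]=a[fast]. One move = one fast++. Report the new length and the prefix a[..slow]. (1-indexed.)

(s=1,f=2) a[fast]=2≠a[slow]=1 write a[2]=2 → slow++,fast++
(s=2,f=3) a[fast]=2=a[slow] dup → fast++
(s=2,f=4) a[fast]=3≠a[slow]=2 write a[3]=3 → slow++,fast++
(s=3,f=5) a[fast]=3=a[slow] dup → fast++
(s=3,f=6) a[fast]=4≠a[slow]=3 write a[4]=4 → slow++,fast++
(s=4,f=7) a[fast]=5≠a[slow]=4 write a[5]=5 → slow++,fast++
(s=5,f=8) a[fast]=7≠a[slow]=5 write a[6]=7 → slow++,fast++
(s=6,f=9) a[fast]=8≠a[slow]=7 write a[7]=8 → slow++,fast++
(s=7,f=10) a[fast]=8=a[slow] dup → fast++
(s=7,f=11) a[fast]=8=a[slow] dup → fast++
(s=7,f=12) a[fast]=10≠a[slow]=8 write a[8]=10 → slow++,fast++
(s=8,f=13) a[fast]=12≠a[slow]=10 write a[9]=12 → slow++,fast++
(s=9,f=14) a[fast]=12=a[slow] dup → fast++
(s=9,f=15) a[fast]=13≠a[slow]=12 write a[10]=13 → slow++,fast++
(s=10,f=16) a[fast]=13=a[slow] dup → fast++

length 10; prefix = [1, 2, 3, 4, 5, 7, 8, 10, 12, 13]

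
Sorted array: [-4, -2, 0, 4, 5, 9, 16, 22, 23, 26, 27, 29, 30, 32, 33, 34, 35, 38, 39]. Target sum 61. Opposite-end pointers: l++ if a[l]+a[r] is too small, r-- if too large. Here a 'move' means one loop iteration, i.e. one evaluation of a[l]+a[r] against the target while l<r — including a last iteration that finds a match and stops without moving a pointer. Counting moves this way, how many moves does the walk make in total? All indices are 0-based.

8 moves

l=0 r=18: -4+39=35 <61, l++
l=1 r=18: -2+39=37 <61, l++
l=2 r=18: 0+39=39 <61, l++
l=3 r=18: 4+39=43 <61, l++
l=4 r=18: 5+39=44 <61, l++
l=5 r=18: 9+39=48 <61, l++
l=6 r=18: 16+39=55 <61, l++
l=7 r=18: 22+39=61, found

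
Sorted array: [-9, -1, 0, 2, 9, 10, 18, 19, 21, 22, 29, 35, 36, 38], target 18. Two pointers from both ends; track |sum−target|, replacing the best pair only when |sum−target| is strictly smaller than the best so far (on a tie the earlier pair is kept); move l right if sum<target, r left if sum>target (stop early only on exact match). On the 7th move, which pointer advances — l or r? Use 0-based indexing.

[0,13] -9+38=29 d=11 * → r--
[0,12] -9+36=27 d=9 * → r--
[0,11] -9+35=26 d=8 * → r--
[0,10] -9+29=20 d=2 * → r--
[0,9] -9+22=13 d=5 → l++
[1,9] -1+22=21 d=3 → r--
[1,8] -1+21=20 d=2 → r--

r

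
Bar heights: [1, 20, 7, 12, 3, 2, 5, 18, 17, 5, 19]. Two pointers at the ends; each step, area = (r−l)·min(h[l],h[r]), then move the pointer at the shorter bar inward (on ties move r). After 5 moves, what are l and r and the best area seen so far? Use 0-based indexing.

[0,10] min(1,19)*10=10 best=10 * → l++
[1,10] min(20,19)*9=171 best=171 * → r--
[1,9] min(20,5)*8=40 best=171 → r--
[1,8] min(20,17)*7=119 best=171 → r--
[1,7] min(20,18)*6=108 best=171 → r--

l=1, r=6, best area=171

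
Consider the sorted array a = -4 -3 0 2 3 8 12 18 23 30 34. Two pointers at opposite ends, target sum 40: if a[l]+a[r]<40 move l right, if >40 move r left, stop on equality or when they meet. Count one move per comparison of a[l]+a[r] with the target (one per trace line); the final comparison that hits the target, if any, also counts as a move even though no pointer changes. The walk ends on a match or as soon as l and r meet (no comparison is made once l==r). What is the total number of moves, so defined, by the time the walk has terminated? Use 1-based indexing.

l=1 r=11: -4+34=30 <40, l++
l=2 r=11: -3+34=31 <40, l++
l=3 r=11: 0+34=34 <40, l++
l=4 r=11: 2+34=36 <40, l++
l=5 r=11: 3+34=37 <40, l++
l=6 r=11: 8+34=42 >40, r--
l=6 r=10: 8+30=38 <40, l++
l=7 r=10: 12+30=42 >40, r--
l=7 r=9: 12+23=35 <40, l++
l=8 r=9: 18+23=41 >40, r--

10 moves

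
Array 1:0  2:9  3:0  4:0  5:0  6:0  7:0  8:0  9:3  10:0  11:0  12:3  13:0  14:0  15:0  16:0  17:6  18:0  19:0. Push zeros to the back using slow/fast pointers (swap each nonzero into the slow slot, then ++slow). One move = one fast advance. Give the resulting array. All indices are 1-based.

[9, 3, 3, 6, 0, 0, 0, 0, 0, 0, 0, 0, 0, 0, 0, 0, 0, 0, 0]

(s=1,f=1) a[fast]=0 → fast++
(s=1,f=2) a[fast]=9≠0 swap→a[1]=9 → slow++,fast++
(s=2,f=3) a[fast]=0 → fast++
(s=2,f=4) a[fast]=0 → fast++
(s=2,f=5) a[fast]=0 → fast++
(s=2,f=6) a[fast]=0 → fast++
(s=2,f=7) a[fast]=0 → fast++
(s=2,f=8) a[fast]=0 → fast++
(s=2,f=9) a[fast]=3≠0 swap→a[2]=3 → slow++,fast++
(s=3,f=10) a[fast]=0 → fast++
(s=3,f=11) a[fast]=0 → fast++
(s=3,f=12) a[fast]=3≠0 swap→a[3]=3 → slow++,fast++
(s=4,f=13) a[fast]=0 → fast++
(s=4,f=14) a[fast]=0 → fast++
(s=4,f=15) a[fast]=0 → fast++
(s=4,f=16) a[fast]=0 → fast++
(s=4,f=17) a[fast]=6≠0 swap→a[4]=6 → slow++,fast++
(s=5,f=18) a[fast]=0 → fast++
(s=5,f=19) a[fast]=0 → fast++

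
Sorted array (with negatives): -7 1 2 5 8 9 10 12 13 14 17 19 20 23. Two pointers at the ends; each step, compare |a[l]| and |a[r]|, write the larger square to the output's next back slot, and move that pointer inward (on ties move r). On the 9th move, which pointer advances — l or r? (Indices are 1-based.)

l=1 r=14: |-7|<=|23| out[14]=529, r--
l=1 r=13: |-7|<=|20| out[13]=400, r--
l=1 r=12: |-7|<=|19| out[12]=361, r--
l=1 r=11: |-7|<=|17| out[11]=289, r--
l=1 r=10: |-7|<=|14| out[10]=196, r--
l=1 r=9: |-7|<=|13| out[9]=169, r--
l=1 r=8: |-7|<=|12| out[8]=144, r--
l=1 r=7: |-7|<=|10| out[7]=100, r--
l=1 r=6: |-7|<=|9| out[6]=81, r--

r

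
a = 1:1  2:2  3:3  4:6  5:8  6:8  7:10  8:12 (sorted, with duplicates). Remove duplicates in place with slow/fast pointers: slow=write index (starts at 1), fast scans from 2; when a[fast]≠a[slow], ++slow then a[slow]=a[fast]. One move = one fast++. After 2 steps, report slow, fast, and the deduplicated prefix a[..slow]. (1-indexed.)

slow=3, fast=4, prefix=[1, 2, 3]

slow=1 fast=2: a[fast]=2≠a[slow]=1 write a[2]=2, slow++,fast++
slow=2 fast=3: a[fast]=3≠a[slow]=2 write a[3]=3, slow++,fast++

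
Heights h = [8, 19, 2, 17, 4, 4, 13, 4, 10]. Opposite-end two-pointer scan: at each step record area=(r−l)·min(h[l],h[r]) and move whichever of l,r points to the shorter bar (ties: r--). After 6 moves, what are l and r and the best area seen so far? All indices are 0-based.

l=1, r=3, best area=70

l=0 r=8: min(8,10)*8=64 best=64 *, l++
l=1 r=8: min(19,10)*7=70 best=70 *, r--
l=1 r=7: min(19,4)*6=24 best=70, r--
l=1 r=6: min(19,13)*5=65 best=70, r--
l=1 r=5: min(19,4)*4=16 best=70, r--
l=1 r=4: min(19,4)*3=12 best=70, r--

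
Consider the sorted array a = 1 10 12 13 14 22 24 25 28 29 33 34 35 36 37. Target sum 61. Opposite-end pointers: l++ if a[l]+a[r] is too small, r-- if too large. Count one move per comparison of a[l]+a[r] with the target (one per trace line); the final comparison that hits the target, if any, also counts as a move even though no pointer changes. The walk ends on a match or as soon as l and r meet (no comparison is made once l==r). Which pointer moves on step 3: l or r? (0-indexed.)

l=0 r=14: 1+37=38 <61, l++
l=1 r=14: 10+37=47 <61, l++
l=2 r=14: 12+37=49 <61, l++

l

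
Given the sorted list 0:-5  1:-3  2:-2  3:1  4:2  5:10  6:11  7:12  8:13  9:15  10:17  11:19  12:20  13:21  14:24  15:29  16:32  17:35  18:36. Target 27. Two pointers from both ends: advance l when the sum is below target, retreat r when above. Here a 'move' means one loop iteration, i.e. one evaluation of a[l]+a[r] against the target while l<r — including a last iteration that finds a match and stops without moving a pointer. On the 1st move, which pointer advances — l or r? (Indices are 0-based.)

r

[0,18] -5+36=31 >27 → r--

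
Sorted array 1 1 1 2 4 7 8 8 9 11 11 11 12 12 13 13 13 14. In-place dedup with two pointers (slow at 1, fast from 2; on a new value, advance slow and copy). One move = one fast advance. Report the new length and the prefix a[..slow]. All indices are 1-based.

(s=1,f=2) a[fast]=1=a[slow] dup → fast++
(s=1,f=3) a[fast]=1=a[slow] dup → fast++
(s=1,f=4) a[fast]=2≠a[slow]=1 write a[2]=2 → slow++,fast++
(s=2,f=5) a[fast]=4≠a[slow]=2 write a[3]=4 → slow++,fast++
(s=3,f=6) a[fast]=7≠a[slow]=4 write a[4]=7 → slow++,fast++
(s=4,f=7) a[fast]=8≠a[slow]=7 write a[5]=8 → slow++,fast++
(s=5,f=8) a[fast]=8=a[slow] dup → fast++
(s=5,f=9) a[fast]=9≠a[slow]=8 write a[6]=9 → slow++,fast++
(s=6,f=10) a[fast]=11≠a[slow]=9 write a[7]=11 → slow++,fast++
(s=7,f=11) a[fast]=11=a[slow] dup → fast++
(s=7,f=12) a[fast]=11=a[slow] dup → fast++
(s=7,f=13) a[fast]=12≠a[slow]=11 write a[8]=12 → slow++,fast++
(s=8,f=14) a[fast]=12=a[slow] dup → fast++
(s=8,f=15) a[fast]=13≠a[slow]=12 write a[9]=13 → slow++,fast++
(s=9,f=16) a[fast]=13=a[slow] dup → fast++
(s=9,f=17) a[fast]=13=a[slow] dup → fast++
(s=9,f=18) a[fast]=14≠a[slow]=13 write a[10]=14 → slow++,fast++

length 10; prefix = [1, 2, 4, 7, 8, 9, 11, 12, 13, 14]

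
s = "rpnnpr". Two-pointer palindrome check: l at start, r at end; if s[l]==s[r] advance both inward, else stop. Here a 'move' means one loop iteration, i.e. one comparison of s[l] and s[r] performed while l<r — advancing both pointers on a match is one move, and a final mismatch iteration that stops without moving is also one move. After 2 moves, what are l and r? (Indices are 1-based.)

l=3, r=4

[1,6] 'r'=='r' → l++,r--
[2,5] 'p'=='p' → l++,r--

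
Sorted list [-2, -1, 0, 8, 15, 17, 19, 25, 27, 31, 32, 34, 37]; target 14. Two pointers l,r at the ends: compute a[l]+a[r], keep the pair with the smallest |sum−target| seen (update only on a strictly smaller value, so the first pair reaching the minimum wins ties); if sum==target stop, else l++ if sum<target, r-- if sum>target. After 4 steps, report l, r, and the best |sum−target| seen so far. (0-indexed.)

[0,12] -2+37=35 d=21 * → r--
[0,11] -2+34=32 d=18 * → r--
[0,10] -2+32=30 d=16 * → r--
[0,9] -2+31=29 d=15 * → r--

l=0, r=8, best |Δ|=15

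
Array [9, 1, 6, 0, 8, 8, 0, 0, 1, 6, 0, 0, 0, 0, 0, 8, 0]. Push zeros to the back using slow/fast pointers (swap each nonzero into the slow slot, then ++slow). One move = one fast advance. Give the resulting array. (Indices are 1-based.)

[9, 1, 6, 8, 8, 1, 6, 8, 0, 0, 0, 0, 0, 0, 0, 0, 0]

slow=1 fast=1: a[fast]=9≠0 swap→a[1]=9, slow++,fast++
slow=2 fast=2: a[fast]=1≠0 swap→a[2]=1, slow++,fast++
slow=3 fast=3: a[fast]=6≠0 swap→a[3]=6, slow++,fast++
slow=4 fast=4: a[fast]=0, fast++
slow=4 fast=5: a[fast]=8≠0 swap→a[4]=8, slow++,fast++
slow=5 fast=6: a[fast]=8≠0 swap→a[5]=8, slow++,fast++
slow=6 fast=7: a[fast]=0, fast++
slow=6 fast=8: a[fast]=0, fast++
slow=6 fast=9: a[fast]=1≠0 swap→a[6]=1, slow++,fast++
slow=7 fast=10: a[fast]=6≠0 swap→a[7]=6, slow++,fast++
slow=8 fast=11: a[fast]=0, fast++
slow=8 fast=12: a[fast]=0, fast++
slow=8 fast=13: a[fast]=0, fast++
slow=8 fast=14: a[fast]=0, fast++
slow=8 fast=15: a[fast]=0, fast++
slow=8 fast=16: a[fast]=8≠0 swap→a[8]=8, slow++,fast++
slow=9 fast=17: a[fast]=0, fast++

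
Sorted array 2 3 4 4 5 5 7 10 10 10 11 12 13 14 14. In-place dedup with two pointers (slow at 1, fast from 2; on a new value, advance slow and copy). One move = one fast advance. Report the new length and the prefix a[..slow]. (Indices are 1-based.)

slow=1 fast=2: a[fast]=3≠a[slow]=2 write a[2]=3, slow++,fast++
slow=2 fast=3: a[fast]=4≠a[slow]=3 write a[3]=4, slow++,fast++
slow=3 fast=4: a[fast]=4=a[slow] dup, fast++
slow=3 fast=5: a[fast]=5≠a[slow]=4 write a[4]=5, slow++,fast++
slow=4 fast=6: a[fast]=5=a[slow] dup, fast++
slow=4 fast=7: a[fast]=7≠a[slow]=5 write a[5]=7, slow++,fast++
slow=5 fast=8: a[fast]=10≠a[slow]=7 write a[6]=10, slow++,fast++
slow=6 fast=9: a[fast]=10=a[slow] dup, fast++
slow=6 fast=10: a[fast]=10=a[slow] dup, fast++
slow=6 fast=11: a[fast]=11≠a[slow]=10 write a[7]=11, slow++,fast++
slow=7 fast=12: a[fast]=12≠a[slow]=11 write a[8]=12, slow++,fast++
slow=8 fast=13: a[fast]=13≠a[slow]=12 write a[9]=13, slow++,fast++
slow=9 fast=14: a[fast]=14≠a[slow]=13 write a[10]=14, slow++,fast++
slow=10 fast=15: a[fast]=14=a[slow] dup, fast++

length 10; prefix = [2, 3, 4, 5, 7, 10, 11, 12, 13, 14]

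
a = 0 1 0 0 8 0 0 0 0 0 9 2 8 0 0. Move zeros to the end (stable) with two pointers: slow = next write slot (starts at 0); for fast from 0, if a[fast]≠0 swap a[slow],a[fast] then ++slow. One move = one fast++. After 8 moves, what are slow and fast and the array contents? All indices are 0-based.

slow=2, fast=8, a=[1, 8, 0, 0, 0, 0, 0, 0, 0, 0, 9, 2, 8, 0, 0]

slow=0 fast=0: a[fast]=0, fast++
slow=0 fast=1: a[fast]=1≠0 swap→a[0]=1, slow++,fast++
slow=1 fast=2: a[fast]=0, fast++
slow=1 fast=3: a[fast]=0, fast++
slow=1 fast=4: a[fast]=8≠0 swap→a[1]=8, slow++,fast++
slow=2 fast=5: a[fast]=0, fast++
slow=2 fast=6: a[fast]=0, fast++
slow=2 fast=7: a[fast]=0, fast++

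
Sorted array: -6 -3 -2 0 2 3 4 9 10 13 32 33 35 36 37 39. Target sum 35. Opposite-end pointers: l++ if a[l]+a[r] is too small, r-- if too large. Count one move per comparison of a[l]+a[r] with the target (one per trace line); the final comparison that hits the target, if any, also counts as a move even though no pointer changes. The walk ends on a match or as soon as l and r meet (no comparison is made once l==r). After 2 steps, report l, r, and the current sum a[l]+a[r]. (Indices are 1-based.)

[1,16] -6+39=33 <35 → l++
[2,16] -3+39=36 >35 → r--

l=2, r=15, sum=34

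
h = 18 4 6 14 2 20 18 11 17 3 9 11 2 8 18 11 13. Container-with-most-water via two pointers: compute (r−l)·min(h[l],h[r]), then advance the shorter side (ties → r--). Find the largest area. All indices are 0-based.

[0,16] min(18,13)*16=208 best=208 * → r--
[0,15] min(18,11)*15=165 best=208 → r--
[0,14] min(18,18)*14=252 best=252 * → r--
[0,13] min(18,8)*13=104 best=252 → r--
[0,12] min(18,2)*12=24 best=252 → r--
[0,11] min(18,11)*11=121 best=252 → r--
[0,10] min(18,9)*10=90 best=252 → r--
[0,9] min(18,3)*9=27 best=252 → r--
[0,8] min(18,17)*8=136 best=252 → r--
[0,7] min(18,11)*7=77 best=252 → r--
[0,6] min(18,18)*6=108 best=252 → r--
[0,5] min(18,20)*5=90 best=252 → l++
[1,5] min(4,20)*4=16 best=252 → l++
[2,5] min(6,20)*3=18 best=252 → l++
[3,5] min(14,20)*2=28 best=252 → l++
[4,5] min(2,20)*1=2 best=252 → l++

max area = 252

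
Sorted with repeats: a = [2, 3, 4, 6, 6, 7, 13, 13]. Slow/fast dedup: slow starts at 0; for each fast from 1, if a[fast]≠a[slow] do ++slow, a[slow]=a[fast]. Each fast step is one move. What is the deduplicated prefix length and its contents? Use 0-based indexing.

length 6; prefix = [2, 3, 4, 6, 7, 13]

slow=0 fast=1: a[fast]=3≠a[slow]=2 write a[1]=3, slow++,fast++
slow=1 fast=2: a[fast]=4≠a[slow]=3 write a[2]=4, slow++,fast++
slow=2 fast=3: a[fast]=6≠a[slow]=4 write a[3]=6, slow++,fast++
slow=3 fast=4: a[fast]=6=a[slow] dup, fast++
slow=3 fast=5: a[fast]=7≠a[slow]=6 write a[4]=7, slow++,fast++
slow=4 fast=6: a[fast]=13≠a[slow]=7 write a[5]=13, slow++,fast++
slow=5 fast=7: a[fast]=13=a[slow] dup, fast++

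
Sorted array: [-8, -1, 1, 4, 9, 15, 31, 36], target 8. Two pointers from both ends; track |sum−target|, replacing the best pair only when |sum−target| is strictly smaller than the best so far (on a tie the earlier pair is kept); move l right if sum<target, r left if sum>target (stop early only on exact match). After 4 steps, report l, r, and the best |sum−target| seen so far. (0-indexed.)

l=1, r=4, best |Δ|=1

[0,7] -8+36=28 d=20 * → r--
[0,6] -8+31=23 d=15 * → r--
[0,5] -8+15=7 d=1 * → l++
[1,5] -1+15=14 d=6 → r--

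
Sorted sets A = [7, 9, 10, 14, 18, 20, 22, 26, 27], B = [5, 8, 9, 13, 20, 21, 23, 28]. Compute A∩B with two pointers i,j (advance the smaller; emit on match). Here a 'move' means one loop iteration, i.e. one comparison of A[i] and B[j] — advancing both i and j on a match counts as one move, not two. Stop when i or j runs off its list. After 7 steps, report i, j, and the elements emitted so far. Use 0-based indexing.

i=4, j=4, emitted=[9]

i=0 j=0: 7>5, j++
i=0 j=1: 7<8, i++
i=1 j=1: 9>8, j++
i=1 j=2: 9==9 emit, i++,j++
i=2 j=3: 10<13, i++
i=3 j=3: 14>13, j++
i=3 j=4: 14<20, i++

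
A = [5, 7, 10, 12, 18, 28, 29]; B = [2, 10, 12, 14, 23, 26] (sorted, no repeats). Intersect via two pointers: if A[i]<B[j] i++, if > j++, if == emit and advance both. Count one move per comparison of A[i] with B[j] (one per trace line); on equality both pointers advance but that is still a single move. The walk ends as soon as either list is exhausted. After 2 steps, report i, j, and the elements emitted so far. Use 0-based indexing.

i=1, j=1, emitted=[]

[i=0,j=0] 5>2 → j++
[i=0,j=1] 5<10 → i++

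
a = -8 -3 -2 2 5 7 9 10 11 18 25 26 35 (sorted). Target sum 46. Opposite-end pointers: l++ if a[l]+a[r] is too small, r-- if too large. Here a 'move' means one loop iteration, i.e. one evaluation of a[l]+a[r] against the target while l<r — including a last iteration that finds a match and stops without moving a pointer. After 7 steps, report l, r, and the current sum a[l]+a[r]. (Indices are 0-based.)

l=7, r=12, sum=45

[0,12] -8+35=27 <46 → l++
[1,12] -3+35=32 <46 → l++
[2,12] -2+35=33 <46 → l++
[3,12] 2+35=37 <46 → l++
[4,12] 5+35=40 <46 → l++
[5,12] 7+35=42 <46 → l++
[6,12] 9+35=44 <46 → l++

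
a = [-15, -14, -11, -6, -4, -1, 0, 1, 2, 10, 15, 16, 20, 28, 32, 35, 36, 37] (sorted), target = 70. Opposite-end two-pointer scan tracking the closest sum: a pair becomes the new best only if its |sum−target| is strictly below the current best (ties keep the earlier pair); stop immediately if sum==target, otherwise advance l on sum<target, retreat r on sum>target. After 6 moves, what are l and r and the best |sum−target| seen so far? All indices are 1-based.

l=1 r=18: -15+37=22 d=48 *, l++
l=2 r=18: -14+37=23 d=47 *, l++
l=3 r=18: -11+37=26 d=44 *, l++
l=4 r=18: -6+37=31 d=39 *, l++
l=5 r=18: -4+37=33 d=37 *, l++
l=6 r=18: -1+37=36 d=34 *, l++

l=7, r=18, best |Δ|=34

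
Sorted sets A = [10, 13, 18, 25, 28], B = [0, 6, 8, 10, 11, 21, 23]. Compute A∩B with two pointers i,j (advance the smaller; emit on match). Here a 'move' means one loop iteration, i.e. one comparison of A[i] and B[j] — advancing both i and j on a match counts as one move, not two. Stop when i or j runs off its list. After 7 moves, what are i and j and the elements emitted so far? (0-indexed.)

i=3, j=5, emitted=[10]

i=0 j=0: 10>0, j++
i=0 j=1: 10>6, j++
i=0 j=2: 10>8, j++
i=0 j=3: 10==10 emit, i++,j++
i=1 j=4: 13>11, j++
i=1 j=5: 13<21, i++
i=2 j=5: 18<21, i++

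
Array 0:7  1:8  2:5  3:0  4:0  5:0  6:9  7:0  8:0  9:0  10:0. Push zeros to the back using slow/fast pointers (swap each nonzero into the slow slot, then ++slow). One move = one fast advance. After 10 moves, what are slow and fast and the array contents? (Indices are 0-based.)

slow=0 fast=0: a[fast]=7≠0 swap→a[0]=7, slow++,fast++
slow=1 fast=1: a[fast]=8≠0 swap→a[1]=8, slow++,fast++
slow=2 fast=2: a[fast]=5≠0 swap→a[2]=5, slow++,fast++
slow=3 fast=3: a[fast]=0, fast++
slow=3 fast=4: a[fast]=0, fast++
slow=3 fast=5: a[fast]=0, fast++
slow=3 fast=6: a[fast]=9≠0 swap→a[3]=9, slow++,fast++
slow=4 fast=7: a[fast]=0, fast++
slow=4 fast=8: a[fast]=0, fast++
slow=4 fast=9: a[fast]=0, fast++

slow=4, fast=10, a=[7, 8, 5, 9, 0, 0, 0, 0, 0, 0, 0]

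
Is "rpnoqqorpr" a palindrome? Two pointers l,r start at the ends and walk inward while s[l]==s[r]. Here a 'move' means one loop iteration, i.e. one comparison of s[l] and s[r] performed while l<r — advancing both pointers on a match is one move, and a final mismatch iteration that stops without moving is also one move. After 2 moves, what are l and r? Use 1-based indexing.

l=3, r=8

l=1 r=10: 'r'=='r', l++,r--
l=2 r=9: 'p'=='p', l++,r--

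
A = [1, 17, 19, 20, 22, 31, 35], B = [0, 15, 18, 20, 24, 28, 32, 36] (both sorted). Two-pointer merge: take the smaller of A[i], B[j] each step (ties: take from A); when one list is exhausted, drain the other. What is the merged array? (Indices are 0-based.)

[0, 1, 15, 17, 18, 19, 20, 20, 22, 24, 28, 31, 32, 35, 36]

i=0 j=0: A[i]=1>B[j]=0 take 0, j++
i=0 j=1: A[i]=1<=B[j]=15 take 1, i++
i=1 j=1: A[i]=17>B[j]=15 take 15, j++
i=1 j=2: A[i]=17<=B[j]=18 take 17, i++
i=2 j=2: A[i]=19>B[j]=18 take 18, j++
i=2 j=3: A[i]=19<=B[j]=20 take 19, i++
i=3 j=3: A[i]=20<=B[j]=20 take 20, i++
i=4 j=3: A[i]=22>B[j]=20 take 20, j++
i=4 j=4: A[i]=22<=B[j]=24 take 22, i++
i=5 j=4: A[i]=31>B[j]=24 take 24, j++
i=5 j=5: A[i]=31>B[j]=28 take 28, j++
i=5 j=6: A[i]=31<=B[j]=32 take 31, i++
i=6 j=6: A[i]=35>B[j]=32 take 32, j++
i=6 j=7: A[i]=35<=B[j]=36 take 35, i++
i=7 j=7: A done, take B[j]=36, j++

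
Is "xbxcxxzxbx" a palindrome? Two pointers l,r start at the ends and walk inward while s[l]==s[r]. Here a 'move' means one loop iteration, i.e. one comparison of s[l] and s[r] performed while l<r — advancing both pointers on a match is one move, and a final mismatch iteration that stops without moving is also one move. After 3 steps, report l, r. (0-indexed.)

l=0 r=9: 'x'=='x', l++,r--
l=1 r=8: 'b'=='b', l++,r--
l=2 r=7: 'x'=='x', l++,r--

l=3, r=6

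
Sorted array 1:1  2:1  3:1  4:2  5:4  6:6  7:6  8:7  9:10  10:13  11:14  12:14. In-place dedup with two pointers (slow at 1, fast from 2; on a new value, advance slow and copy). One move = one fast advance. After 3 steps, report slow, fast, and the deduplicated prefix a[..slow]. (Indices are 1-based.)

slow=2, fast=5, prefix=[1, 2]

(s=1,f=2) a[fast]=1=a[slow] dup → fast++
(s=1,f=3) a[fast]=1=a[slow] dup → fast++
(s=1,f=4) a[fast]=2≠a[slow]=1 write a[2]=2 → slow++,fast++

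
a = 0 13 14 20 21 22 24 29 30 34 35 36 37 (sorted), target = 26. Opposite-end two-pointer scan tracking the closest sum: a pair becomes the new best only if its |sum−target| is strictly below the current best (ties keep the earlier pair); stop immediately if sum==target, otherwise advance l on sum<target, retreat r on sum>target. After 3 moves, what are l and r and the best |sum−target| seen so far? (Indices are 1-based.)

[1,13] 0+37=37 d=11 * → r--
[1,12] 0+36=36 d=10 * → r--
[1,11] 0+35=35 d=9 * → r--

l=1, r=10, best |Δ|=9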